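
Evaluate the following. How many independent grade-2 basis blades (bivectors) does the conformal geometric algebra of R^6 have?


The conformal model of R^6 uses Cl(7,1) with m = 6 + 2 = 8 generators.
Number of grade-2 blades = C(m, 2) = C(8, 2)
= 8*7/2 = 28


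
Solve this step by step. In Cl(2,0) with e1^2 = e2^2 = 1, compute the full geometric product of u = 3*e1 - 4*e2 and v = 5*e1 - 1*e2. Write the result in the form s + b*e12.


Expand: (3*e1 - 4*e2)(5*e1 - 1*e2)
= 3*5*e1e1 + 3*(-1)*e1e2 + (-4)*5*e2e1 + (-4)*(-1)*e2e2
Using e1^2 = e2^2 = 1, e2e1 = -e1e2:
Scalar part s = 3*5 + (-4)*(-1) = 15 + 4 = 19
Bivector part b = 3*(-1) - (-4)*5 = -3 - (-20) = 17
uv = 19 + 17*e12


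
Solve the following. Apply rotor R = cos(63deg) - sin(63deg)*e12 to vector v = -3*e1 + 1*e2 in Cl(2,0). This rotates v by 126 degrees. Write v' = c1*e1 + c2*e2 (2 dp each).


Rotor R = cos(63deg) - sin(63deg)*e12
Rotation angle theta = 2 * 63 = 126 degrees
v' = R*v*~R rotates v by theta.
cos(126deg) = -0.5878, sin(126deg) = 0.8090
v'_1 = -3*cos(126deg) - 1*sin(126deg)
= -3*(-0.5878) - 1*0.8090
= 0.95
v'_2 = -3*sin(126deg) + 1*cos(126deg)
= -3*0.8090 + 1*(-0.5878)
= -3.01
v' = 0.95*e1 - 3.01*e2


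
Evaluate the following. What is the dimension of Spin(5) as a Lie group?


Spin(n) double-covers SO(n); both have Lie algebra so(n) of dimension n(n-1)/2.
n = 5
n(n-1) = 5 * 4 = 20
dim Spin(5) = 20/2 = 10


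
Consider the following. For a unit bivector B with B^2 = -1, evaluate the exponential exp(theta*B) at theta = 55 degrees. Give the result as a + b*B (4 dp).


For a unit bivector B with B^2 = -1, the exponential series gives
e^(theta*B) = cos(theta) + sin(theta)*B (the GA analogue of Euler's formula).
theta = 55 degrees = 0.959931 rad
cos(55 deg) = 0.5736
sin(55 deg) = 0.8192
exp(theta*B) = 0.5736 + 0.8192*B


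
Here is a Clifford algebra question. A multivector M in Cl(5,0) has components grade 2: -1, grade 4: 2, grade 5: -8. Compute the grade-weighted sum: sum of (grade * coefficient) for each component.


Grade-weighted sum = sum of grade_k * coefficient_k
2*(-1) = -2
4*2 = 8
5*(-8) = -40
Total = -2 + 8 + (-40) = -34


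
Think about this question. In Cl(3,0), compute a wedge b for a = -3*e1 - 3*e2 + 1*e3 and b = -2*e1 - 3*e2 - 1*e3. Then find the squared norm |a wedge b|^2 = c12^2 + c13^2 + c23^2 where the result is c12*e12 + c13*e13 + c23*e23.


a wedge b = (a1*b2 - a2*b1)*e12 + (a1*b3 - a3*b1)*e13 + (a2*b3 - a3*b2)*e23
e12 coeff: (-3)*(-3) - (-3)*(-2) = 9 - 6 = 3
e13 coeff: (-3)*(-1) - 1*(-2) = 3 - (-2) = 5
e23 coeff: (-3)*(-1) - 1*(-3) = 3 - (-3) = 6
|a wedge b|^2 = 3^2 + 5^2 + 6^2
= 9 + 25 + 36
= 70


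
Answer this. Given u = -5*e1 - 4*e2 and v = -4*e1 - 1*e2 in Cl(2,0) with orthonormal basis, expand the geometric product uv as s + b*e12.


Expand: (-5*e1 - 4*e2)(-4*e1 - 1*e2)
= (-5)*(-4)*e1e1 + (-5)*(-1)*e1e2 + (-4)*(-4)*e2e1 + (-4)*(-1)*e2e2
Using e1^2 = e2^2 = 1, e2e1 = -e1e2:
Scalar part s = (-5)*(-4) + (-4)*(-1) = 20 + 4 = 24
Bivector part b = (-5)*(-1) - (-4)*(-4) = 5 - 16 = -11
uv = 24 - 11*e12


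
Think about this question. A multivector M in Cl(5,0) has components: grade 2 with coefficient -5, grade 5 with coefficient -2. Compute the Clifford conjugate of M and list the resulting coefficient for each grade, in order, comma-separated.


Clifford conjugate sign for grade k: (-1)^(k(k+1)/2)
Grade 2: (-1)^(2*3/2) = (-1)^3 = -1, coeff -5 -> 5
Grade 5: (-1)^(5*6/2) = (-1)^15 = -1, coeff -2 -> 2
Conjugated coefficients: 5, 2


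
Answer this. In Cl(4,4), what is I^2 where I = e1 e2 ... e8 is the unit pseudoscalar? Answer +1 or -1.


The pseudoscalar I = e1...e_n (product of all n generators) of Cl(p,q) satisfies I^2 = (-1)^(q + n(n-1)/2).
p = 4, q = 4, n = p + q = 8
n(n-1)/2 = 8 * 7 / 2 = 28
Exponent = q + n(n-1)/2 = 4 + 28 = 32
I^2 = (-1)^32 = +1


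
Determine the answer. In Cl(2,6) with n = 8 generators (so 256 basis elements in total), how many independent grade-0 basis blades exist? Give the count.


Number of grade-k basis blades in Cl(p,q) with n = p + q is C(n, k).
n = 2 + 6 = 8
C(8, 0) = 8! / (0! * 8!)
= 40320 / (1 * 40320)
= 1


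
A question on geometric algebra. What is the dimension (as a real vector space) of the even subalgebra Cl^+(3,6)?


Even subalgebra dimension = 2^(n-1)
n = 3 + 6 = 9
2^(9 - 1) = 2^8 = 256
Verification: sum of C(9,k) for even k = 1 + 36 + 126 + 84 + 9 = 256
Result = 256


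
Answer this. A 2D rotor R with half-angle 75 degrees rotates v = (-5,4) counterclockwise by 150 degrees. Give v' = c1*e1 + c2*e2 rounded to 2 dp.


Rotor R = cos(75deg) - sin(75deg)*e12
Rotation angle theta = 2 * 75 = 150 degrees
v' = R*v*~R rotates v by theta.
cos(150deg) = -0.8660, sin(150deg) = 0.5000
v'_1 = -5*cos(150deg) - 4*sin(150deg)
= -5*(-0.8660) - 4*0.5000
= 2.33
v'_2 = -5*sin(150deg) + 4*cos(150deg)
= -5*0.5000 + 4*(-0.8660)
= -5.96
v' = 2.33*e1 - 5.96*e2


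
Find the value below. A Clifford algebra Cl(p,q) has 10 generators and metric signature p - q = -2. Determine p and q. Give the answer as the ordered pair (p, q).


We need p + q = 10 and p - q = -2.
Adding: 2p = 10 + (-2) = 8, so p = 4.
Then q = 10 - 4 = 6.
(p, q) = (4, 6)


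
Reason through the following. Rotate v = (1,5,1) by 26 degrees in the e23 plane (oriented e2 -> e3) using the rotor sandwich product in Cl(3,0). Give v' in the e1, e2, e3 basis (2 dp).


Rotor R = cos(13deg) - sin(13deg)*e23
Rotation angle theta = 2 * 13 = 26 degrees in the e23 plane (e2 -> e3).
The component perpendicular to the plane (e1) is invariant: v'_1 = v1 = 1.00
cos(26deg) = 0.8988, sin(26deg) = 0.4384
v'_2 = v2*cos(theta) - v3*sin(theta) = 5*0.8988 - 1*0.4384 = 4.06
v'_3 = v2*sin(theta) + v3*cos(theta) = 5*0.4384 + 1*0.8988 = 3.09
v' = 1.00*e1 + 4.06*e2 + 3.09*e3


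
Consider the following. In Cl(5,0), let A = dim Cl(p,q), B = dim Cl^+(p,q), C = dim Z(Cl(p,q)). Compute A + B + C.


n = 5 + 0 = 5
Total dim = 2^5 = 32
Even subalgebra dim = 2^4 = 16
n is odd, so center dim = 2
Sum = 32 + 16 + 2 = 50


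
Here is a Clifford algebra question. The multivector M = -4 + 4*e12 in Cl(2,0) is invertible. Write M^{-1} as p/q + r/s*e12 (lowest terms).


M = -4 + 4*e12, where e12^2 = -1.
Since M commutes with its reverse ~M = a - b*e12, M * ~M = a^2 - b^2*e12^2 = a^2 + b^2.
So M^{-1} = ~M / (a^2 + b^2) = (a - b*e12)/(a^2 + b^2).
a^2 + b^2 = 16 + 16 = 32
Scalar part = -4/32 = -1/8
Bivector coeff = -4/32 = -1/8
M^{-1} = -1/8 - 1/8*e12


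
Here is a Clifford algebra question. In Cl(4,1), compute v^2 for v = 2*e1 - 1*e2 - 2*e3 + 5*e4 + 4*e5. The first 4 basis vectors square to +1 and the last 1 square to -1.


v^2 = sum of c_i^2 * e_i^2
Positive signature terms (e_i^2 = +1): 2^2 + (-1)^2 + (-2)^2 + 5^2 = 34
Negative signature terms (e_j^2 = -1): 4^2 = 16
v^2 = 34 - 16 = 18


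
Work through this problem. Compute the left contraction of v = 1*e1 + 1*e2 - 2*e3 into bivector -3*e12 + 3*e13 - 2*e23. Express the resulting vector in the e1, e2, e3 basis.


Left contraction v _| B = <vB>_1 (grade-1 part of the geometric product vB).
Using e1_|e12 = e2, e2_|e12 = -e1, e1_|e13 = e3, e3_|e13 = -e1, e2_|e23 = e3, e3_|e23 = -e2:
e1 coeff: -v2*b12 - v3*b13 = -(1)*(-3) - (-2)*(3) = 9
e2 coeff: v1*b12 - v3*b23 = (1)*(-3) - (-2)*(-2) = -7
e3 coeff: v1*b13 + v2*b23 = (1)*(3) + (1)*(-2) = 1
v _| B = 9*e1 - 7*e2 + 1*e3


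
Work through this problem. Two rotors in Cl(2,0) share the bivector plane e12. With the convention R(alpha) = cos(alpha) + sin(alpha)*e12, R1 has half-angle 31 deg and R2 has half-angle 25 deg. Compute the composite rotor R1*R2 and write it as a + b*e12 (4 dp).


Same-plane rotors commute and their half-angles add:
R1*R2 = cos(a1 + a2) + sin(a1 + a2)*e12.
a1 + a2 = 31 + 25 = 56 deg
cos(56 deg) = 0.5592
sin(56 deg) = 0.8290
R1*R2 = 0.5592 + 0.8290*e12


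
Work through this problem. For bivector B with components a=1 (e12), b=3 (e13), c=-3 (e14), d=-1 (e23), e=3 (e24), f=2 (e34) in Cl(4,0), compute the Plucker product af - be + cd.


Plucker relation: af - be + cd
a*f = 1*2 = 2
b*e = 3*3 = 9
c*d = (-3)*(-1) = 3
af - be + cd = 2 - 9 + 3
= -4


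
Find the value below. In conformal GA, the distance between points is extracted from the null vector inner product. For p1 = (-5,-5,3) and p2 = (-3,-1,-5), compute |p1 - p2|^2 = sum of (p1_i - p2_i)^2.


p1 - p2 = (-2, -4, 8)
|p1 - p2|^2 = (-2)^2 + (-4)^2 + 8^2
= 4 + 16 + 64
= 84


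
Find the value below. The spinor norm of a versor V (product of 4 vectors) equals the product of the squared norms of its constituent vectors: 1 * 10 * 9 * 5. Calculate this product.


Spinor norm N(V) = |v1|^2 * |v2|^2 * ... * |v4|^2
= 1 * 10 * 9 * 5
Running product: 1, 10, 90, 450
N(V) = 450


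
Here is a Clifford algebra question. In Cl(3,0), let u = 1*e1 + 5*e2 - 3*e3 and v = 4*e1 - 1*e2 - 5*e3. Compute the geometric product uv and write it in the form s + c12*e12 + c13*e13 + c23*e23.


In Cl(3,0): e_i^2 = 1, e_ie_j = -e_je_i for i != j.
Scalar part = u . v = 1*4 + 5*(-1) + (-3)*(-5)
= 4 + (-5) + 15 = 14
e12 coeff = 1*(-1) - 5*4 = -1 - 20 = -21
e13 coeff = 1*(-5) - (-3)*4 = -5 - (-12) = 7
e23 coeff = 5*(-5) - (-3)*(-1) = -25 - 3 = -28
uv = 14 - 21*e12 + 7*e13 - 28*e23


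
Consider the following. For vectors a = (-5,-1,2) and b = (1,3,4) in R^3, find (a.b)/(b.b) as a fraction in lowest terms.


Projection coefficient = (a . b) / (b . b)
a . b = (-5)*1 + (-1)*3 + 2*4
= -5 + (-3) + 8 = 0
b . b = 1^2 + 3^2 + 4^2
= 1 + 9 + 16 = 26
Coefficient = 0/26
In lowest terms: 0/1


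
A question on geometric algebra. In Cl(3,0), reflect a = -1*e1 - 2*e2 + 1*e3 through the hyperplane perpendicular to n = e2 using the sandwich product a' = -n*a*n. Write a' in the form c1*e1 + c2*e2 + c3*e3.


Reflection formula: a' = -n*a*n, with n = e2 (unit vector, n^2 = 1).
For reflection through hyperplane perp to e2:
The component along e2 flips sign, others stay.
a = (-1, -2, 1)
a' = (-1, 2, 1)
a' = -1*e1 + 2*e2 + 1*e3


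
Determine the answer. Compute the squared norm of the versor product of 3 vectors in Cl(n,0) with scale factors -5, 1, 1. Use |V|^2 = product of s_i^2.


Each vector v_i has |v_i|^2 = s_i^2
Squared scales: (-5)^2 = 25, 1^2 = 1, 1^2 = 1
|V|^2 = 25 * 1 * 1
= 25


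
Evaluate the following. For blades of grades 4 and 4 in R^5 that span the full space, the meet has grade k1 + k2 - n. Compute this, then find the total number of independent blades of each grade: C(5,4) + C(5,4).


Meet grade = grade(A) + grade(B) - n
= 4 + 4 - 5 = 3
C(5,4) = 5
C(5,4) = 5
dim_A + dim_B = 5 + 5 = 10


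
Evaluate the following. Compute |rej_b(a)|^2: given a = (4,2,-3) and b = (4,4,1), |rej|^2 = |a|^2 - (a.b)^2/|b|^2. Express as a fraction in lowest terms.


|a|^2 = 4^2 + 2^2 + (-3)^2 = 29
|b|^2 = 4^2 + 4^2 + 1^2 = 33
a . b = 4*4 + 2*4 + (-3)*1 = 21
(a.b)^2 = 21^2 = 441
|rej|^2 = 29 - 441/33
= (957 - 441)/33
= 516/33
In lowest terms: 172/11


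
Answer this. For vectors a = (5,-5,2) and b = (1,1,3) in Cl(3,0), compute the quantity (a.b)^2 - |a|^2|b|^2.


a . b = 5*1 + (-5)*1 + 2*3
= 5 + (-5) + 6 = 6
|a|^2 = 5^2 + (-5)^2 + 2^2 = 54
|b|^2 = 1^2 + 1^2 + 3^2 = 11
(a.b)^2 = 6^2 = 36
|a|^2 * |b|^2 = 54 * 11 = 594
Result = 36 - 594 = -558


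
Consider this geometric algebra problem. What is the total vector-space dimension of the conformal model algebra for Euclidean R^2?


The conformal model of R^2 uses Cl(3,1): the 2 Euclidean generators plus two extra orthogonal generators e+ (e+^2 = +1) and e- (e-^2 = -1), from which the null vectors e0, einf are built.
Number of generators m = 2 + 2 = 4.
dim Cl(p,q) = 2^m = 2^4 = 16


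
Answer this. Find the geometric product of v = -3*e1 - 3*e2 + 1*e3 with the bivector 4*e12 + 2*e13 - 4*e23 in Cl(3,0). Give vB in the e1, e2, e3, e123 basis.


vB has grade-1 (vector) and grade-3 (trivector) parts: vB = (v _| B) + (v ^ B).
Vector part <vB>_1:
  e1: -v2*b12 - v3*b13 = -(-3)*(4) - (1)*(2) = 10
  e2: v1*b12 - v3*b23 = (-3)*(4) - (1)*(-4) = -8
  e3: v1*b13 + v2*b23 = (-3)*(2) + (-3)*(-4) = 6
Trivector part <vB>_3:
  e123: v1*b23 - v2*b13 + v3*b12 = (-3)*(-4) - (-3)*(2) + (1)*(4) = 22
vB = 10*e1 - 8*e2 + 6*e3 + 22*e123


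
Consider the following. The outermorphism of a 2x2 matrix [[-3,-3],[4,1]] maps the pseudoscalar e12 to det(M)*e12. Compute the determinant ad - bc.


The outermorphism of a linear map f sends e1^e2 to f(e1)^f(e2).
f(e1) = -3*e1 + 4*e2
f(e2) = -3*e1 + 1*e2
f(e1) ^ f(e2) = (-3*e1 + 4*e2) ^ (-3*e1 + 1*e2)
= (-3)*1*e12 + 4*(-3)*e21
= (-3 - (-12))*e12
= 9*e12
Coefficient = 9


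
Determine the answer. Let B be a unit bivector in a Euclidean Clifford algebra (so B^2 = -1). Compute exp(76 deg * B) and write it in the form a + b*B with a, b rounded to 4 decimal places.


For a unit bivector B with B^2 = -1, the exponential series gives
e^(theta*B) = cos(theta) + sin(theta)*B (the GA analogue of Euler's formula).
theta = 76 degrees = 1.32645 rad
cos(76 deg) = 0.2419
sin(76 deg) = 0.9703
exp(theta*B) = 0.2419 + 0.9703*B


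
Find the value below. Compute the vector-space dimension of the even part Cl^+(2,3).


Even subalgebra dimension = 2^(n-1)
n = 2 + 3 = 5
2^(5 - 1) = 2^4 = 16
Verification: sum of C(5,k) for even k = 1 + 10 + 5 = 16
Result = 16


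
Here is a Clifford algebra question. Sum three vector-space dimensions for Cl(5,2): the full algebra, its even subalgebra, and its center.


n = 5 + 2 = 7
Total dim = 2^7 = 128
Even subalgebra dim = 2^6 = 64
n is odd, so center dim = 2
Sum = 128 + 64 + 2 = 194


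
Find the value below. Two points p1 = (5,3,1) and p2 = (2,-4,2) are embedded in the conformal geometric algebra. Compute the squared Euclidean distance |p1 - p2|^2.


p1 - p2 = (3, 7, -1)
|p1 - p2|^2 = 3^2 + 7^2 + (-1)^2
= 9 + 49 + 1
= 59


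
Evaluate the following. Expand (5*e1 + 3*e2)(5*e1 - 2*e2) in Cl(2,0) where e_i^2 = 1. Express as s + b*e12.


Expand: (5*e1 + 3*e2)(5*e1 - 2*e2)
= 5*5*e1e1 + 5*(-2)*e1e2 + 3*5*e2e1 + 3*(-2)*e2e2
Using e1^2 = e2^2 = 1, e2e1 = -e1e2:
Scalar part s = 5*5 + 3*(-2) = 25 + (-6) = 19
Bivector part b = 5*(-2) - 3*5 = -10 - 15 = -25
uv = 19 - 25*e12


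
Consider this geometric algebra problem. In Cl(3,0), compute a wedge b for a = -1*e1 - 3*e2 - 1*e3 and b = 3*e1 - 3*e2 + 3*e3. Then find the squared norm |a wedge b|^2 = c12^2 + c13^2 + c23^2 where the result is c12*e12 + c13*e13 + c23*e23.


a wedge b = (a1*b2 - a2*b1)*e12 + (a1*b3 - a3*b1)*e13 + (a2*b3 - a3*b2)*e23
e12 coeff: (-1)*(-3) - (-3)*3 = 3 - (-9) = 12
e13 coeff: (-1)*3 - (-1)*3 = -3 - (-3) = 0
e23 coeff: (-3)*3 - (-1)*(-3) = -9 - 3 = -12
|a wedge b|^2 = 12^2 + 0^2 + (-12)^2
= 144 + 0 + 144
= 288


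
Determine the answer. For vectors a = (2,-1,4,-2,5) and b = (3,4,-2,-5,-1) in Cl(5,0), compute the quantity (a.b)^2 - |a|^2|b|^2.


a . b = 2*3 + (-1)*4 + 4*(-2) + (-2)*(-5) + 5*(-1)
= 6 + (-4) + (-8) + 10 + (-5) = -1
|a|^2 = 2^2 + (-1)^2 + 4^2 + (-2)^2 + 5^2 = 50
|b|^2 = 3^2 + 4^2 + (-2)^2 + (-5)^2 + (-1)^2 = 55
(a.b)^2 = (-1)^2 = 1
|a|^2 * |b|^2 = 50 * 55 = 2750
Result = 1 - 2750 = -2749


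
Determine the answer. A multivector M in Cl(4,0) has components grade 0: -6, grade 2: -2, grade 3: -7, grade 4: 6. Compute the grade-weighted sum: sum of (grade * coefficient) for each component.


Grade-weighted sum = sum of grade_k * coefficient_k
0*(-6) = 0
2*(-2) = -4
3*(-7) = -21
4*6 = 24
Total = 0 + (-4) + (-21) + 24 = -1


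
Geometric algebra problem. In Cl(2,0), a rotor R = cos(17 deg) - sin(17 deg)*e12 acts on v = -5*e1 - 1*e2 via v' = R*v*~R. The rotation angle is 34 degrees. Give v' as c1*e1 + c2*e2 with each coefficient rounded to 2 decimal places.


Rotor R = cos(17deg) - sin(17deg)*e12
Rotation angle theta = 2 * 17 = 34 degrees
v' = R*v*~R rotates v by theta.
cos(34deg) = 0.8290, sin(34deg) = 0.5592
v'_1 = -5*cos(34deg) - (-1)*sin(34deg)
= -5*0.8290 - (-1)*0.5592
= -3.59
v'_2 = -5*sin(34deg) + (-1)*cos(34deg)
= -5*0.5592 + (-1)*0.8290
= -3.63
v' = -3.59*e1 - 3.63*e2


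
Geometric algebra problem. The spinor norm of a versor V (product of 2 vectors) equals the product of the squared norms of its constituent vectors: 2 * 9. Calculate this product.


Spinor norm N(V) = |v1|^2 * |v2|^2 * ... * |v2|^2
= 2 * 9
Running product: 2, 18
N(V) = 18


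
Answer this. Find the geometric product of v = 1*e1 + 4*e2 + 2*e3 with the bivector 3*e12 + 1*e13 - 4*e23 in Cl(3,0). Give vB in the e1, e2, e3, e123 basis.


vB has grade-1 (vector) and grade-3 (trivector) parts: vB = (v _| B) + (v ^ B).
Vector part <vB>_1:
  e1: -v2*b12 - v3*b13 = -(4)*(3) - (2)*(1) = -14
  e2: v1*b12 - v3*b23 = (1)*(3) - (2)*(-4) = 11
  e3: v1*b13 + v2*b23 = (1)*(1) + (4)*(-4) = -15
Trivector part <vB>_3:
  e123: v1*b23 - v2*b13 + v3*b12 = (1)*(-4) - (4)*(1) + (2)*(3) = -2
vB = -14*e1 + 11*e2 - 15*e3 - 2*e123


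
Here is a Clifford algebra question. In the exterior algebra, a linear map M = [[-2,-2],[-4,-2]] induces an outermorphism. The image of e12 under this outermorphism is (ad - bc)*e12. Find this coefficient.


The outermorphism of a linear map f sends e1^e2 to f(e1)^f(e2).
f(e1) = -2*e1 - 4*e2
f(e2) = -2*e1 - 2*e2
f(e1) ^ f(e2) = (-2*e1 - 4*e2) ^ (-2*e1 - 2*e2)
= (-2)*(-2)*e12 + (-4)*(-2)*e21
= (4 - 8)*e12
= -4*e12
Coefficient = -4


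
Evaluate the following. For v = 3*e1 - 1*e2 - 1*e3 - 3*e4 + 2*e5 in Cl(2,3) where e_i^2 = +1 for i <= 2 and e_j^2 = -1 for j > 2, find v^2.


v^2 = sum of c_i^2 * e_i^2
Positive signature terms (e_i^2 = +1): 3^2 + (-1)^2 = 10
Negative signature terms (e_j^2 = -1): (-1)^2 + (-3)^2 + 2^2 = 14
v^2 = 10 - 14 = -4


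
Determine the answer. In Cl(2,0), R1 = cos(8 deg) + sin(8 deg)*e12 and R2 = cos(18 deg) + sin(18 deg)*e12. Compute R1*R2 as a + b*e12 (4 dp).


Same-plane rotors commute and their half-angles add:
R1*R2 = cos(a1 + a2) + sin(a1 + a2)*e12.
a1 + a2 = 8 + 18 = 26 deg
cos(26 deg) = 0.8988
sin(26 deg) = 0.4384
R1*R2 = 0.8988 + 0.4384*e12


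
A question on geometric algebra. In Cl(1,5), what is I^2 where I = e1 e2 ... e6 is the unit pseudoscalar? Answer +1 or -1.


The pseudoscalar I = e1...e_n (product of all n generators) of Cl(p,q) satisfies I^2 = (-1)^(q + n(n-1)/2).
p = 1, q = 5, n = p + q = 6
n(n-1)/2 = 6 * 5 / 2 = 15
Exponent = q + n(n-1)/2 = 5 + 15 = 20
I^2 = (-1)^20 = +1


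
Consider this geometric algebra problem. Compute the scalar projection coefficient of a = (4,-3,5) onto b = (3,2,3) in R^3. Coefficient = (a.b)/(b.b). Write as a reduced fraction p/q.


Projection coefficient = (a . b) / (b . b)
a . b = 4*3 + (-3)*2 + 5*3
= 12 + (-6) + 15 = 21
b . b = 3^2 + 2^2 + 3^2
= 9 + 4 + 9 = 22
Coefficient = 21/22
In lowest terms: 21/22


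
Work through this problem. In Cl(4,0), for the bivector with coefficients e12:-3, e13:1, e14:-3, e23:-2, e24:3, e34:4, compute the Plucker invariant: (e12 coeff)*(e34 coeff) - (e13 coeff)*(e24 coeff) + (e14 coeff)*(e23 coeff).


Plucker relation: af - be + cd
a*f = (-3)*4 = -12
b*e = 1*3 = 3
c*d = (-3)*(-2) = 6
af - be + cd = -12 - 3 + 6
= -9


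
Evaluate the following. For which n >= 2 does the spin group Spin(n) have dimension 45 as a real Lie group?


dim Spin(n) = dim so(n) = n(n-1)/2.
Solve n(n-1)/2 = 45, i.e. n^2 - n - 90 = 0.
Discriminant = 1 + 8*45 = 361
n = (1 + sqrt(361))/2 = (1 + 19)/2 = 10


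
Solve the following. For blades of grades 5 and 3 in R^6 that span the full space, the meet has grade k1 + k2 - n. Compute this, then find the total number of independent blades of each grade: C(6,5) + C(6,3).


Meet grade = grade(A) + grade(B) - n
= 5 + 3 - 6 = 2
C(6,5) = 6
C(6,3) = 20
dim_A + dim_B = 6 + 20 = 26


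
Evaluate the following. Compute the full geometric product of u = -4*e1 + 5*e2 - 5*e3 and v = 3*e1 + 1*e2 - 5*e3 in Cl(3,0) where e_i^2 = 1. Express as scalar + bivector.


In Cl(3,0): e_i^2 = 1, e_ie_j = -e_je_i for i != j.
Scalar part = u . v = (-4)*3 + 5*1 + (-5)*(-5)
= -12 + 5 + 25 = 18
e12 coeff = (-4)*1 - 5*3 = -4 - 15 = -19
e13 coeff = (-4)*(-5) - (-5)*3 = 20 - (-15) = 35
e23 coeff = 5*(-5) - (-5)*1 = -25 - (-5) = -20
uv = 18 - 19*e12 + 35*e13 - 20*e23


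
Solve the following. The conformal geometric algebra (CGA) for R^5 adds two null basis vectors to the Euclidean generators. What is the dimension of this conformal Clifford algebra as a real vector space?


The conformal model of R^5 uses Cl(6,1): the 5 Euclidean generators plus two extra orthogonal generators e+ (e+^2 = +1) and e- (e-^2 = -1), from which the null vectors e0, einf are built.
Number of generators m = 5 + 2 = 7.
dim Cl(p,q) = 2^m = 2^7 = 128


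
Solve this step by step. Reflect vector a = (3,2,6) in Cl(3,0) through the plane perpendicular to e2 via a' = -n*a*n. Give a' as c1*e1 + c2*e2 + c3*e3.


Reflection formula: a' = -n*a*n, with n = e2 (unit vector, n^2 = 1).
For reflection through hyperplane perp to e2:
The component along e2 flips sign, others stay.
a = (3, 2, 6)
a' = (3, -2, 6)
a' = 3*e1 - 2*e2 + 6*e3


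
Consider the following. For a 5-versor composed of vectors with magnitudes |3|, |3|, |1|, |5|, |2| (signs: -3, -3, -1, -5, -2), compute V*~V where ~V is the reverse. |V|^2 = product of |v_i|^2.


Each vector v_i has |v_i|^2 = s_i^2
Squared scales: (-3)^2 = 9, (-3)^2 = 9, (-1)^2 = 1, (-5)^2 = 25, (-2)^2 = 4
|V|^2 = 9 * 9 * 1 * 25 * 4
= 8100


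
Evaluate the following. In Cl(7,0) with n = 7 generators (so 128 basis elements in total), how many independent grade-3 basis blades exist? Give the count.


Number of grade-k basis blades in Cl(p,q) with n = p + q is C(n, k).
n = 7 + 0 = 7
C(7, 3) = 7! / (3! * 4!)
= 5040 / (6 * 24)
= 35


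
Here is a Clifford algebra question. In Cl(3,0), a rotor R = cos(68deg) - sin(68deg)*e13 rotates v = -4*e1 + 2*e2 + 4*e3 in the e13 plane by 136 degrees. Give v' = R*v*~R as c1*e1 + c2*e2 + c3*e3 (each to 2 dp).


Rotor R = cos(68deg) - sin(68deg)*e13
Rotation angle theta = 2 * 68 = 136 degrees in the e13 plane (e1 -> e3).
The component perpendicular to the plane (e2) is invariant: v'_2 = v2 = 2.00
cos(136deg) = -0.7193, sin(136deg) = 0.6947
v'_1 = v1*cos(theta) - v3*sin(theta) = -4*(-0.7193) - 4*0.6947 = 0.10
v'_3 = v1*sin(theta) + v3*cos(theta) = -4*0.6947 + 4*(-0.7193) = -5.66
v' = 0.10*e1 + 2.00*e2 - 5.66*e3


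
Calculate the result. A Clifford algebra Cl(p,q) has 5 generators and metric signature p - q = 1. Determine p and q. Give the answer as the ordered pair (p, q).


We need p + q = 5 and p - q = 1.
Adding: 2p = 5 + 1 = 6, so p = 3.
Then q = 5 - 3 = 2.
(p, q) = (3, 2)


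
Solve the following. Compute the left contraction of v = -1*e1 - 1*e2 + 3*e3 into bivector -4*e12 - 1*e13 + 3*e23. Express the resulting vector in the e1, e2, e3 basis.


Left contraction v _| B = <vB>_1 (grade-1 part of the geometric product vB).
Using e1_|e12 = e2, e2_|e12 = -e1, e1_|e13 = e3, e3_|e13 = -e1, e2_|e23 = e3, e3_|e23 = -e2:
e1 coeff: -v2*b12 - v3*b13 = -(-1)*(-4) - (3)*(-1) = -1
e2 coeff: v1*b12 - v3*b23 = (-1)*(-4) - (3)*(3) = -5
e3 coeff: v1*b13 + v2*b23 = (-1)*(-1) + (-1)*(3) = -2
v _| B = -1*e1 - 5*e2 - 2*e3


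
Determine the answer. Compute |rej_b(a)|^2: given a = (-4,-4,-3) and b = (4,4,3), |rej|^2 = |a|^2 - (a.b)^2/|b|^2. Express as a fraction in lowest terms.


|a|^2 = (-4)^2 + (-4)^2 + (-3)^2 = 41
|b|^2 = 4^2 + 4^2 + 3^2 = 41
a . b = (-4)*4 + (-4)*4 + (-3)*3 = -41
(a.b)^2 = (-41)^2 = 1681
|rej|^2 = 41 - 1681/41
= (1681 - 1681)/41
= 0/41
In lowest terms: 0/1


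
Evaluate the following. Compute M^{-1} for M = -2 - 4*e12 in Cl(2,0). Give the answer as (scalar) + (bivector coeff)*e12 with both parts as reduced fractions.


M = -2 - 4*e12, where e12^2 = -1.
Since M commutes with its reverse ~M = a - b*e12, M * ~M = a^2 - b^2*e12^2 = a^2 + b^2.
So M^{-1} = ~M / (a^2 + b^2) = (a - b*e12)/(a^2 + b^2).
a^2 + b^2 = 4 + 16 = 20
Scalar part = -2/20 = -1/10
Bivector coeff = 4/20 = 1/5
M^{-1} = -1/10 + 1/5*e12


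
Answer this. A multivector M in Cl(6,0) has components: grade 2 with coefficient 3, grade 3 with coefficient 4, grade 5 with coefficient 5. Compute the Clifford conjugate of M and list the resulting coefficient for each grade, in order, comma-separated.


Clifford conjugate sign for grade k: (-1)^(k(k+1)/2)
Grade 2: (-1)^(2*3/2) = (-1)^3 = -1, coeff 3 -> -3
Grade 3: (-1)^(3*4/2) = (-1)^6 = 1, coeff 4 -> 4
Grade 5: (-1)^(5*6/2) = (-1)^15 = -1, coeff 5 -> -5
Conjugated coefficients: -3, 4, -5


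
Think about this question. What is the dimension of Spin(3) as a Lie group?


Spin(n) double-covers SO(n); both have Lie algebra so(n) of dimension n(n-1)/2.
n = 3
n(n-1) = 3 * 2 = 6
dim Spin(3) = 6/2 = 3


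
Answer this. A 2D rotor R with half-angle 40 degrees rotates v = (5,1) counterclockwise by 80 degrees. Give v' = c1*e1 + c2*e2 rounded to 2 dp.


Rotor R = cos(40deg) - sin(40deg)*e12
Rotation angle theta = 2 * 40 = 80 degrees
v' = R*v*~R rotates v by theta.
cos(80deg) = 0.1736, sin(80deg) = 0.9848
v'_1 = 5*cos(80deg) - 1*sin(80deg)
= 5*0.1736 - 1*0.9848
= -0.12
v'_2 = 5*sin(80deg) + 1*cos(80deg)
= 5*0.9848 + 1*0.1736
= 5.10
v' = -0.12*e1 + 5.10*e2


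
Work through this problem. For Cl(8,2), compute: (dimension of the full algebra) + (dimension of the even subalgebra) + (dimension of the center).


n = 8 + 2 = 10
Total dim = 2^10 = 1024
Even subalgebra dim = 2^9 = 512
n is even, so center dim = 1
Sum = 1024 + 512 + 1 = 1537


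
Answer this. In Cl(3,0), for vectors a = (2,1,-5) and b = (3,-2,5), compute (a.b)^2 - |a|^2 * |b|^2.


a . b = 2*3 + 1*(-2) + (-5)*5
= 6 + (-2) + (-25) = -21
|a|^2 = 2^2 + 1^2 + (-5)^2 = 30
|b|^2 = 3^2 + (-2)^2 + 5^2 = 38
(a.b)^2 = (-21)^2 = 441
|a|^2 * |b|^2 = 30 * 38 = 1140
Result = 441 - 1140 = -699


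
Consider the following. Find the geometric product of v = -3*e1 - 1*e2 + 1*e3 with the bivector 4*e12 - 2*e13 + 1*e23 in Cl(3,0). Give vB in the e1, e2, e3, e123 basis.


vB has grade-1 (vector) and grade-3 (trivector) parts: vB = (v _| B) + (v ^ B).
Vector part <vB>_1:
  e1: -v2*b12 - v3*b13 = -(-1)*(4) - (1)*(-2) = 6
  e2: v1*b12 - v3*b23 = (-3)*(4) - (1)*(1) = -13
  e3: v1*b13 + v2*b23 = (-3)*(-2) + (-1)*(1) = 5
Trivector part <vB>_3:
  e123: v1*b23 - v2*b13 + v3*b12 = (-3)*(1) - (-1)*(-2) + (1)*(4) = -1
vB = 6*e1 - 13*e2 + 5*e3 - 1*e123


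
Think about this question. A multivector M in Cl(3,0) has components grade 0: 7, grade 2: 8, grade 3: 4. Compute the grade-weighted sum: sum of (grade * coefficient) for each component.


Grade-weighted sum = sum of grade_k * coefficient_k
0*7 = 0
2*8 = 16
3*4 = 12
Total = 0 + 16 + 12 = 28


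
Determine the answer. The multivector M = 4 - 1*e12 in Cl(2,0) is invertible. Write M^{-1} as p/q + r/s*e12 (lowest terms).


M = 4 - 1*e12, where e12^2 = -1.
Since M commutes with its reverse ~M = a - b*e12, M * ~M = a^2 - b^2*e12^2 = a^2 + b^2.
So M^{-1} = ~M / (a^2 + b^2) = (a - b*e12)/(a^2 + b^2).
a^2 + b^2 = 16 + 1 = 17
Scalar part = 4/17 = 4/17
Bivector coeff = 1/17 = 1/17
M^{-1} = 4/17 + 1/17*e12


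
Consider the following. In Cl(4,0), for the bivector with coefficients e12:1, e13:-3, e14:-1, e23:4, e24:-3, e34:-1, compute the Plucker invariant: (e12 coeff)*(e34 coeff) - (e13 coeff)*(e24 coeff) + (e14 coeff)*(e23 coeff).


Plucker relation: af - be + cd
a*f = 1*(-1) = -1
b*e = (-3)*(-3) = 9
c*d = (-1)*4 = -4
af - be + cd = -1 - 9 + (-4)
= -14


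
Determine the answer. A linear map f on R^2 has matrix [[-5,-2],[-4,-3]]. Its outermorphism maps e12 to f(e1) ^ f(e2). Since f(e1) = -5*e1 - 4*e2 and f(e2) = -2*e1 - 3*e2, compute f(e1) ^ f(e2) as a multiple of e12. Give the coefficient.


The outermorphism of a linear map f sends e1^e2 to f(e1)^f(e2).
f(e1) = -5*e1 - 4*e2
f(e2) = -2*e1 - 3*e2
f(e1) ^ f(e2) = (-5*e1 - 4*e2) ^ (-2*e1 - 3*e2)
= (-5)*(-3)*e12 + (-4)*(-2)*e21
= (15 - 8)*e12
= 7*e12
Coefficient = 7


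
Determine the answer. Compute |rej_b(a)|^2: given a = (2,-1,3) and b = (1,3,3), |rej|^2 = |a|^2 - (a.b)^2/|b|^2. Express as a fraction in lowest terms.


|a|^2 = 2^2 + (-1)^2 + 3^2 = 14
|b|^2 = 1^2 + 3^2 + 3^2 = 19
a . b = 2*1 + (-1)*3 + 3*3 = 8
(a.b)^2 = 8^2 = 64
|rej|^2 = 14 - 64/19
= (266 - 64)/19
= 202/19
In lowest terms: 202/19


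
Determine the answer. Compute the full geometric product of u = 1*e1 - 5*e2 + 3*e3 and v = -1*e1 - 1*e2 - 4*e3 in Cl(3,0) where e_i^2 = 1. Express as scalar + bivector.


In Cl(3,0): e_i^2 = 1, e_ie_j = -e_je_i for i != j.
Scalar part = u . v = 1*(-1) + (-5)*(-1) + 3*(-4)
= -1 + 5 + (-12) = -8
e12 coeff = 1*(-1) - (-5)*(-1) = -1 - 5 = -6
e13 coeff = 1*(-4) - 3*(-1) = -4 - (-3) = -1
e23 coeff = (-5)*(-4) - 3*(-1) = 20 - (-3) = 23
uv = -8 - 6*e12 - 1*e13 + 23*e23


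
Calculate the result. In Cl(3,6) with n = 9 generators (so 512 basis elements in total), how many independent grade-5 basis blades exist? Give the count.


Number of grade-k basis blades in Cl(p,q) with n = p + q is C(n, k).
n = 3 + 6 = 9
C(9, 5) = 9! / (5! * 4!)
= 362880 / (120 * 24)
= 126


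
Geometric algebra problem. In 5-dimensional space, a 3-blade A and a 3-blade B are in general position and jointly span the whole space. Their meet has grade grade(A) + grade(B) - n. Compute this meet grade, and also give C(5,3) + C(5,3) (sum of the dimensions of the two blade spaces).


Meet grade = grade(A) + grade(B) - n
= 3 + 3 - 5 = 1
C(5,3) = 10
C(5,3) = 10
dim_A + dim_B = 10 + 10 = 20


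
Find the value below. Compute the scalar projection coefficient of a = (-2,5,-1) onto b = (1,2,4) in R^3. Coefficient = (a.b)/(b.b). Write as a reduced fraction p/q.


Projection coefficient = (a . b) / (b . b)
a . b = (-2)*1 + 5*2 + (-1)*4
= -2 + 10 + (-4) = 4
b . b = 1^2 + 2^2 + 4^2
= 1 + 4 + 16 = 21
Coefficient = 4/21
In lowest terms: 4/21


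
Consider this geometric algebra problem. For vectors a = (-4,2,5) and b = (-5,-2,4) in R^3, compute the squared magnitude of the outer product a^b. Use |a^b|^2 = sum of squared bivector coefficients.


a wedge b = (a1*b2 - a2*b1)*e12 + (a1*b3 - a3*b1)*e13 + (a2*b3 - a3*b2)*e23
e12 coeff: (-4)*(-2) - 2*(-5) = 8 - (-10) = 18
e13 coeff: (-4)*4 - 5*(-5) = -16 - (-25) = 9
e23 coeff: 2*4 - 5*(-2) = 8 - (-10) = 18
|a wedge b|^2 = 18^2 + 9^2 + 18^2
= 324 + 81 + 324
= 729


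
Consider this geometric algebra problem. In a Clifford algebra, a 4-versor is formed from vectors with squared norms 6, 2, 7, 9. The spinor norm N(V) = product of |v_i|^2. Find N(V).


Spinor norm N(V) = |v1|^2 * |v2|^2 * ... * |v4|^2
= 6 * 2 * 7 * 9
Running product: 6, 12, 84, 756
N(V) = 756


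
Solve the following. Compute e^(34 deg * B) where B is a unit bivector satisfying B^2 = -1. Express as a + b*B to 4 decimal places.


For a unit bivector B with B^2 = -1, the exponential series gives
e^(theta*B) = cos(theta) + sin(theta)*B (the GA analogue of Euler's formula).
theta = 34 degrees = 0.593412 rad
cos(34 deg) = 0.8290
sin(34 deg) = 0.5592
exp(theta*B) = 0.8290 + 0.5592*B


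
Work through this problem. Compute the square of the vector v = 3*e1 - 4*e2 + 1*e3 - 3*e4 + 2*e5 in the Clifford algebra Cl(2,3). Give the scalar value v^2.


v^2 = sum of c_i^2 * e_i^2
Positive signature terms (e_i^2 = +1): 3^2 + (-4)^2 = 25
Negative signature terms (e_j^2 = -1): 1^2 + (-3)^2 + 2^2 = 14
v^2 = 25 - 14 = 11


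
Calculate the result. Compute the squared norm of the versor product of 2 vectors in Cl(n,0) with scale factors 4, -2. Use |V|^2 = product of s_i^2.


Each vector v_i has |v_i|^2 = s_i^2
Squared scales: 4^2 = 16, (-2)^2 = 4
|V|^2 = 16 * 4
= 64


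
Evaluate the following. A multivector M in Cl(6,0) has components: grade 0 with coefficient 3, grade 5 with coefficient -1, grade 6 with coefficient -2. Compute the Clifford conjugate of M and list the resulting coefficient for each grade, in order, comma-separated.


Clifford conjugate sign for grade k: (-1)^(k(k+1)/2)
Grade 0: (-1)^(0*1/2) = (-1)^0 = 1, coeff 3 -> 3
Grade 5: (-1)^(5*6/2) = (-1)^15 = -1, coeff -1 -> 1
Grade 6: (-1)^(6*7/2) = (-1)^21 = -1, coeff -2 -> 2
Conjugated coefficients: 3, 1, 2


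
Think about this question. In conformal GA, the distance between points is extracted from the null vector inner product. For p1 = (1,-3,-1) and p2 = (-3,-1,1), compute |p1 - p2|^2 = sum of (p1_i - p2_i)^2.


p1 - p2 = (4, -2, -2)
|p1 - p2|^2 = 4^2 + (-2)^2 + (-2)^2
= 16 + 4 + 4
= 24


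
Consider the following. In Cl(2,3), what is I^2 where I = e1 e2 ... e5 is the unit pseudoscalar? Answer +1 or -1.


The pseudoscalar I = e1...e_n (product of all n generators) of Cl(p,q) satisfies I^2 = (-1)^(q + n(n-1)/2).
p = 2, q = 3, n = p + q = 5
n(n-1)/2 = 5 * 4 / 2 = 10
Exponent = q + n(n-1)/2 = 3 + 10 = 13
I^2 = (-1)^13 = -1


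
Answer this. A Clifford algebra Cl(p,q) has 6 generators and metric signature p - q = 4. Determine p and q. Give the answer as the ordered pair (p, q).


We need p + q = 6 and p - q = 4.
Adding: 2p = 6 + 4 = 10, so p = 5.
Then q = 6 - 5 = 1.
(p, q) = (5, 1)


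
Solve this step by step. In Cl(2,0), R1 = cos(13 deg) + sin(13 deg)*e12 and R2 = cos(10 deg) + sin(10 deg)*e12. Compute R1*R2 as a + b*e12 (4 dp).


Same-plane rotors commute and their half-angles add:
R1*R2 = cos(a1 + a2) + sin(a1 + a2)*e12.
a1 + a2 = 13 + 10 = 23 deg
cos(23 deg) = 0.9205
sin(23 deg) = 0.3907
R1*R2 = 0.9205 + 0.3907*e12


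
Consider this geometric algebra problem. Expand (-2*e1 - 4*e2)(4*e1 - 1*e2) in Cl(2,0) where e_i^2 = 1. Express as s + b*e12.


Expand: (-2*e1 - 4*e2)(4*e1 - 1*e2)
= (-2)*4*e1e1 + (-2)*(-1)*e1e2 + (-4)*4*e2e1 + (-4)*(-1)*e2e2
Using e1^2 = e2^2 = 1, e2e1 = -e1e2:
Scalar part s = (-2)*4 + (-4)*(-1) = -8 + 4 = -4
Bivector part b = (-2)*(-1) - (-4)*4 = 2 - (-16) = 18
uv = -4 + 18*e12


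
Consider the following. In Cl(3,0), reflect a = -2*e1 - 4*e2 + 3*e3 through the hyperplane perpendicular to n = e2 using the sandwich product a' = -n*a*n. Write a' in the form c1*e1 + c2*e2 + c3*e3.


Reflection formula: a' = -n*a*n, with n = e2 (unit vector, n^2 = 1).
For reflection through hyperplane perp to e2:
The component along e2 flips sign, others stay.
a = (-2, -4, 3)
a' = (-2, 4, 3)
a' = -2*e1 + 4*e2 + 3*e3


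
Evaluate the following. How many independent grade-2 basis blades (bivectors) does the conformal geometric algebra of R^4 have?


The conformal model of R^4 uses Cl(5,1) with m = 4 + 2 = 6 generators.
Number of grade-2 blades = C(m, 2) = C(6, 2)
= 6*5/2 = 15


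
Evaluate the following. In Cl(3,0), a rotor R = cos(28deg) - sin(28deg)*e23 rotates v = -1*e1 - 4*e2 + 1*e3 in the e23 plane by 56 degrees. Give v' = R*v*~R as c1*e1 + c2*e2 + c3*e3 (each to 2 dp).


Rotor R = cos(28deg) - sin(28deg)*e23
Rotation angle theta = 2 * 28 = 56 degrees in the e23 plane (e2 -> e3).
The component perpendicular to the plane (e1) is invariant: v'_1 = v1 = -1.00
cos(56deg) = 0.5592, sin(56deg) = 0.8290
v'_2 = v2*cos(theta) - v3*sin(theta) = -4*0.5592 - 1*0.8290 = -3.07
v'_3 = v2*sin(theta) + v3*cos(theta) = -4*0.8290 + 1*0.5592 = -2.76
v' = -1.00*e1 - 3.07*e2 - 2.76*e3


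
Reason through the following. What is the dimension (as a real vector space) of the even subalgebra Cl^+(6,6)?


Even subalgebra dimension = 2^(n-1)
n = 6 + 6 = 12
2^(12 - 1) = 2^11 = 2048
Verification: sum of C(12,k) for even k = 1 + 66 + 495 + 924 + 495 + 66 + 1 = 2048
Result = 2048


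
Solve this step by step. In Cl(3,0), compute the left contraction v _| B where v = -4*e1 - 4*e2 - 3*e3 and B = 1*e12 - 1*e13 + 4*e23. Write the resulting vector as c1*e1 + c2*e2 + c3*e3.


Left contraction v _| B = <vB>_1 (grade-1 part of the geometric product vB).
Using e1_|e12 = e2, e2_|e12 = -e1, e1_|e13 = e3, e3_|e13 = -e1, e2_|e23 = e3, e3_|e23 = -e2:
e1 coeff: -v2*b12 - v3*b13 = -(-4)*(1) - (-3)*(-1) = 1
e2 coeff: v1*b12 - v3*b23 = (-4)*(1) - (-3)*(4) = 8
e3 coeff: v1*b13 + v2*b23 = (-4)*(-1) + (-4)*(4) = -12
v _| B = 1*e1 + 8*e2 - 12*e3


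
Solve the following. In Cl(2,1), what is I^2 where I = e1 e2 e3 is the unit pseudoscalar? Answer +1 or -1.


The pseudoscalar I = e1...e_n (product of all n generators) of Cl(p,q) satisfies I^2 = (-1)^(q + n(n-1)/2).
p = 2, q = 1, n = p + q = 3
n(n-1)/2 = 3 * 2 / 2 = 3
Exponent = q + n(n-1)/2 = 1 + 3 = 4
I^2 = (-1)^4 = +1


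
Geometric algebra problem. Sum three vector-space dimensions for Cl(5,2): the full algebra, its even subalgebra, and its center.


n = 5 + 2 = 7
Total dim = 2^7 = 128
Even subalgebra dim = 2^6 = 64
n is odd, so center dim = 2
Sum = 128 + 64 + 2 = 194


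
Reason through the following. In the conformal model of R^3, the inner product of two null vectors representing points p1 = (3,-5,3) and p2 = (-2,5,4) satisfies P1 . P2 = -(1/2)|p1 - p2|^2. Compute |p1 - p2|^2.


p1 - p2 = (5, -10, -1)
|p1 - p2|^2 = 5^2 + (-10)^2 + (-1)^2
= 25 + 100 + 1
= 126


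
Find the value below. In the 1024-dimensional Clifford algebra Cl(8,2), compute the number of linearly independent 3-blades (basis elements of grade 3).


Number of grade-k basis blades in Cl(p,q) with n = p + q is C(n, k).
n = 8 + 2 = 10
C(10, 3) = 10! / (3! * 7!)
= 3628800 / (6 * 5040)
= 120


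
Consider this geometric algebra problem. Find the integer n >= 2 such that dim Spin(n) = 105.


dim Spin(n) = dim so(n) = n(n-1)/2.
Solve n(n-1)/2 = 105, i.e. n^2 - n - 210 = 0.
Discriminant = 1 + 8*105 = 841
n = (1 + sqrt(841))/2 = (1 + 29)/2 = 15


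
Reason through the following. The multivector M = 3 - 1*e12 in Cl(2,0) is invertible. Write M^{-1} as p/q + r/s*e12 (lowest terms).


M = 3 - 1*e12, where e12^2 = -1.
Since M commutes with its reverse ~M = a - b*e12, M * ~M = a^2 - b^2*e12^2 = a^2 + b^2.
So M^{-1} = ~M / (a^2 + b^2) = (a - b*e12)/(a^2 + b^2).
a^2 + b^2 = 9 + 1 = 10
Scalar part = 3/10 = 3/10
Bivector coeff = 1/10 = 1/10
M^{-1} = 3/10 + 1/10*e12


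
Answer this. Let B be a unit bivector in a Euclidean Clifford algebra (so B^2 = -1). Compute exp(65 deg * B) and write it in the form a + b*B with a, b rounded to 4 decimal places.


For a unit bivector B with B^2 = -1, the exponential series gives
e^(theta*B) = cos(theta) + sin(theta)*B (the GA analogue of Euler's formula).
theta = 65 degrees = 1.134464 rad
cos(65 deg) = 0.4226
sin(65 deg) = 0.9063
exp(theta*B) = 0.4226 + 0.9063*B


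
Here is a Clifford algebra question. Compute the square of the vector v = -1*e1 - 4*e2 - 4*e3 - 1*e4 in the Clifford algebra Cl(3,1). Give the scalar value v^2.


v^2 = sum of c_i^2 * e_i^2
Positive signature terms (e_i^2 = +1): (-1)^2 + (-4)^2 + (-4)^2 = 33
Negative signature terms (e_j^2 = -1): (-1)^2 = 1
v^2 = 33 - 1 = 32


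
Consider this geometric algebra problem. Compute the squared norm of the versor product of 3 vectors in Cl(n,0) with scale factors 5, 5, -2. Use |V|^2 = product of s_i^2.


Each vector v_i has |v_i|^2 = s_i^2
Squared scales: 5^2 = 25, 5^2 = 25, (-2)^2 = 4
|V|^2 = 25 * 25 * 4
= 2500


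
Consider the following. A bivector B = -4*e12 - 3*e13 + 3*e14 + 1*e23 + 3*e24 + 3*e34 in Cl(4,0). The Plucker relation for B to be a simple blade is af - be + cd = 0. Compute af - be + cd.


Plucker relation: af - be + cd
a*f = (-4)*3 = -12
b*e = (-3)*3 = -9
c*d = 3*1 = 3
af - be + cd = -12 - (-9) + 3
= 0


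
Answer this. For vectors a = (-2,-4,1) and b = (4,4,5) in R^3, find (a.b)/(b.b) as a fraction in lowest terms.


Projection coefficient = (a . b) / (b . b)
a . b = (-2)*4 + (-4)*4 + 1*5
= -8 + (-16) + 5 = -19
b . b = 4^2 + 4^2 + 5^2
= 16 + 16 + 25 = 57
Coefficient = -19/57
In lowest terms: -1/3


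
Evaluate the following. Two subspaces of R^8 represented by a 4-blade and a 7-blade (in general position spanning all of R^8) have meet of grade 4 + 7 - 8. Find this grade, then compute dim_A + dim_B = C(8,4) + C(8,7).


Meet grade = grade(A) + grade(B) - n
= 4 + 7 - 8 = 3
C(8,4) = 70
C(8,7) = 8
dim_A + dim_B = 70 + 8 = 78


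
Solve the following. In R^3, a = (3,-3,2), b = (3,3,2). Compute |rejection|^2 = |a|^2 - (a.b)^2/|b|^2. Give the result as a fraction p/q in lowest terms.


|a|^2 = 3^2 + (-3)^2 + 2^2 = 22
|b|^2 = 3^2 + 3^2 + 2^2 = 22
a . b = 3*3 + (-3)*3 + 2*2 = 4
(a.b)^2 = 4^2 = 16
|rej|^2 = 22 - 16/22
= (484 - 16)/22
= 468/22
In lowest terms: 234/11


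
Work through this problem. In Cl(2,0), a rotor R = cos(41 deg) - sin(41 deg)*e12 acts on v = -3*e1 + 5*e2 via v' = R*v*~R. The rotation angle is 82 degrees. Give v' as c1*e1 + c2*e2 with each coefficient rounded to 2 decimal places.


Rotor R = cos(41deg) - sin(41deg)*e12
Rotation angle theta = 2 * 41 = 82 degrees
v' = R*v*~R rotates v by theta.
cos(82deg) = 0.1392, sin(82deg) = 0.9903
v'_1 = -3*cos(82deg) - 5*sin(82deg)
= -3*0.1392 - 5*0.9903
= -5.37
v'_2 = -3*sin(82deg) + 5*cos(82deg)
= -3*0.9903 + 5*0.1392
= -2.27
v' = -5.37*e1 - 2.27*e2
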